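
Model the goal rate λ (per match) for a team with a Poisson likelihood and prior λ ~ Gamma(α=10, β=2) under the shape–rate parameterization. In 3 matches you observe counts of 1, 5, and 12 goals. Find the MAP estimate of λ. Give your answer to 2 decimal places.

λ̂_MAP = 5.40

Σxᵢ = 1+5+12 = 18, with n = 3.
Posterior ∝ λ^9e^(−2λ) · λ^18e^(−3λ) = λ^27e^(−5λ), i.e. Gamma(shape=28, rate=5).
The mode of a Gamma(a, b) with a ≥ 1 (shape–rate) is (a−1)/b = 27/5 ≈ 5.40.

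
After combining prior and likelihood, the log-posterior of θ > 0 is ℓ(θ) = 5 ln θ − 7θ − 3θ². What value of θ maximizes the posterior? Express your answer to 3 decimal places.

ℓ'(θ) = 5/θ − 7 − 6θ. Setting this to zero and multiplying by θ: 6θ² + 7θ − 5 = 0.
θ = (−7 + √(7² + 4·6·5)) / (2·6) = (−7 + √169) / 12 = (−7 + 13)/12 = 1/2.
ℓ''(θ) = −5/θ² − 6 < 0, confirming a maximum.

θ̂_MAP = 0.500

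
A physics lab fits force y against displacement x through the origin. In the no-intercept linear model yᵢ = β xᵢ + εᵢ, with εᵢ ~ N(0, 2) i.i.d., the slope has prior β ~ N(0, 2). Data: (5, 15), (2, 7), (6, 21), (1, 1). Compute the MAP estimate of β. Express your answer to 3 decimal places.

β̂_MAP = 3.224

log p(β | y) = −Σ(yᵢ − βxᵢ)²/(2·2) − β²/(2·2) + const.
Setting the derivative to zero: Σxᵢ(yᵢ − βxᵢ)/2 − β/2 = 0, so β = Σxᵢyᵢ / (Σxᵢ² + σ²/τ²).
Σxᵢyᵢ = 5·15 + 2·7 + 6·21 + 1·1 = 216; Σxᵢ² = 66; σ²/τ² = 1.
β̂_MAP = 216 / (66 + 1) = 216/67 ≈ 3.224.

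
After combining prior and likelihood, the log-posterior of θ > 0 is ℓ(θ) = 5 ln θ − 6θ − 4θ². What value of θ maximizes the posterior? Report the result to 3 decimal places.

θ̂_MAP = 0.500

ℓ'(θ) = 5/θ − 6 − 8θ. Setting this to zero and multiplying by θ: 8θ² + 6θ − 5 = 0.
θ = (−6 + √(6² + 4·8·5)) / (2·8) = (−6 + √196) / 16 = (−6 + 14)/16 = 1/2.
ℓ''(θ) = −5/θ² − 8 < 0, confirming a maximum.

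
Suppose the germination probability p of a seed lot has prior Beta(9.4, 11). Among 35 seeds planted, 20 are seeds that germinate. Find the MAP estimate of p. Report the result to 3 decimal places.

p̂_MAP = 0.532

Prior: Beta(9.4, 11).
Data: 20 successes in 35 trials. The binomial likelihood contributes p^20(1−p)^15, so the posterior is Beta(9.4+20, 11+15) = Beta(29.4, 26).
For Beta(a, b) with a, b > 1 the mode is (a−1)/(a+b−2) = 28.4/53.4 ≈ 0.532.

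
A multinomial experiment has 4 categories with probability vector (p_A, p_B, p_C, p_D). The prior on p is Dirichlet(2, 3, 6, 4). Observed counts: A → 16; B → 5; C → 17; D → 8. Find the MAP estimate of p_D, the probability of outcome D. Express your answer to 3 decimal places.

The posterior is Dirichlet(αᵢ + nᵢ) = Dirichlet(18, 8, 23, 12).
For a Dirichlet(a₁,…,a_K) with all aᵢ > 1, the mode has j-th component (aⱼ − 1)/(Σaᵢ − K).
Here Σaᵢ = 61 and K = 4, so p_D = (12 − 1)/(61 − 4) = 11/57 ≈ 0.193.

MAP estimate of p_D = 0.193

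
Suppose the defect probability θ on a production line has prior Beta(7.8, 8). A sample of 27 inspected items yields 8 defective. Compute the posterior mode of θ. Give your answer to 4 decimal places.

Prior: Beta(7.8, 8).
Data: 8 successes in 27 trials. The binomial likelihood contributes θ^8(1−θ)^19, so the posterior is Beta(7.8+8, 8+19) = Beta(15.8, 27).
For Beta(a, b) with a, b > 1 the mode is (a−1)/(a+b−2) = 14.8/40.8 ≈ 0.3627.

θ̂_MAP = 0.3627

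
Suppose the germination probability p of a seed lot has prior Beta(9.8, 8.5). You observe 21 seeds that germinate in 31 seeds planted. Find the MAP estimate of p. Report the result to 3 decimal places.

p̂_MAP = 0.630

Prior: Beta(9.8, 8.5).
Data: 21 successes in 31 trials. The binomial likelihood contributes p^21(1−p)^10, so the posterior is Beta(9.8+21, 8.5+10) = Beta(30.8, 18.5).
For Beta(a, b) with a, b > 1 the mode is (a−1)/(a+b−2) = 29.8/47.3 ≈ 0.630.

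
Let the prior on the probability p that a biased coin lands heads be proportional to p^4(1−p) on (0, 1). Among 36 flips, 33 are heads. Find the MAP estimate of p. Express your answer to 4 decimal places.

The prior density ∝ p^4(1−p)^1 is the kernel of Beta(5, 2).
Data: 33 successes in 36 trials. The binomial likelihood contributes p^33(1−p)^3, so the posterior is Beta(5+33, 2+3) = Beta(38, 5).
For Beta(a, b) with a, b > 1 the mode is (a−1)/(a+b−2) = 37/41 ≈ 0.9024.

p̂_MAP = 0.9024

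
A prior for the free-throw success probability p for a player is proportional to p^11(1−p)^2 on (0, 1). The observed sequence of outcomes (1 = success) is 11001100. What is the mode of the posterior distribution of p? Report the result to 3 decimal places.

The prior density ∝ p^11(1−p)^2 is the kernel of Beta(12, 3).
Data: 4 successes in 8 trials (from the sequence). The binomial likelihood contributes p^4(1−p)^4, so the posterior is Beta(12+4, 3+4) = Beta(16, 7).
For Beta(a, b) with a, b > 1 the mode is (a−1)/(a+b−2) = 15/21 ≈ 0.714.

p̂_MAP = 0.714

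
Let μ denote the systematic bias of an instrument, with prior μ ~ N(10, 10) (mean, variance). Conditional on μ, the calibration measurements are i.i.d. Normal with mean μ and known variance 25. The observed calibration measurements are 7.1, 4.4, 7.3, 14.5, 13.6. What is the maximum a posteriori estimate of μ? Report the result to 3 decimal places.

n = 5; x̄ = (7.1 + 4.4 + 7.3 + 14.5 + 13.6)/5 = 46.9/5 = 9.38.
For a Normal prior and Normal likelihood with known variance, the posterior is Normal; its mode equals its mean, the precision-weighted average.
Prior precision 1/σ₀² = 1/10 = 0.1; data precision n/σ² = 5/25 = 0.2.
μ̂ = (0.1·10 + 0.2·9.38) / (0.1 + 0.2) = 2.876/0.3 = 719/75 ≈ 9.587.

μ̂_MAP = 9.587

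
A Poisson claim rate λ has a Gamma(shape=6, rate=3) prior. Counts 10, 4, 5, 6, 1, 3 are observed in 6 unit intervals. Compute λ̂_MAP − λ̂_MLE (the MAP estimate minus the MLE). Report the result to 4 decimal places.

MAP − MLE = -1.0556

Σxᵢ = 29. Posterior is Gamma(35, 9); MAP = (35−1)/9 = 34/9 ≈ 3.77778.
MLE = x̄ = 29/6 ≈ 4.83333.
Difference = 34/9 − 29/6 = -19/18 ≈ -1.0556.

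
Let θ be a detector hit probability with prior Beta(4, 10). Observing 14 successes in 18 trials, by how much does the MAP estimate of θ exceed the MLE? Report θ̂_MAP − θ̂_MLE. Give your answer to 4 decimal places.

Posterior is Beta(18, 14); MAP = (18−1)/(32−2) = 17/30 ≈ 0.56667.
MLE ignores the prior: θ̂_MLE = k/n = 14/18 ≈ 0.77778.
Difference = 17/30 − 14/18 = -19/90 ≈ -0.2111.

MAP − MLE = -0.2111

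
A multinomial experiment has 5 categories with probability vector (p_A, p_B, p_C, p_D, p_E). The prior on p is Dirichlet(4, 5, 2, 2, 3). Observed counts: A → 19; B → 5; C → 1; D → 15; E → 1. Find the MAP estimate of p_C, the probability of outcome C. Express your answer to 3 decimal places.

MAP estimate of p_C = 0.038

The posterior is Dirichlet(αᵢ + nᵢ) = Dirichlet(23, 10, 3, 17, 4).
For a Dirichlet(a₁,…,a_K) with all aᵢ > 1, the mode has j-th component (aⱼ − 1)/(Σaᵢ − K).
Here Σaᵢ = 57 and K = 5, so p_C = (3 − 1)/(57 − 5) = 2/52 ≈ 0.038.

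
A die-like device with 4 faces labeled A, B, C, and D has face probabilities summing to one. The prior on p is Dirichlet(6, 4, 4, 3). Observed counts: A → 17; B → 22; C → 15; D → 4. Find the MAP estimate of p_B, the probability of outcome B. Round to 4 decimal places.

MAP estimate of p_B = 0.3521

The posterior is Dirichlet(αᵢ + nᵢ) = Dirichlet(23, 26, 19, 7).
For a Dirichlet(a₁,…,a_K) with all aᵢ > 1, the mode has j-th component (aⱼ − 1)/(Σaᵢ − K).
Here Σaᵢ = 75 and K = 4, so p_B = (26 − 1)/(75 − 4) = 25/71 ≈ 0.3521.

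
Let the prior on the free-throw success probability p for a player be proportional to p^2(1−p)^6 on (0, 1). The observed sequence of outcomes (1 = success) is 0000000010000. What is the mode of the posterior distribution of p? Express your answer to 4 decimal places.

p̂_MAP = 0.1429

The prior density ∝ p^2(1−p)^6 is the kernel of Beta(3, 7).
Data: 1 success in 13 trials (from the sequence). The binomial likelihood contributes p(1−p)^12, so the posterior is Beta(3+1, 7+12) = Beta(4, 19).
For Beta(a, b) with a, b > 1 the mode is (a−1)/(a+b−2) = 3/21 ≈ 0.1429.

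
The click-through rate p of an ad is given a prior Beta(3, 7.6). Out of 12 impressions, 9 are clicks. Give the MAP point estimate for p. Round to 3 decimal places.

p̂_MAP = 0.534

Prior: Beta(3, 7.6).
Data: 9 successes in 12 trials. The binomial likelihood contributes p^9(1−p)^3, so the posterior is Beta(3+9, 7.6+3) = Beta(12, 10.6).
For Beta(a, b) with a, b > 1 the mode is (a−1)/(a+b−2) = 11/20.6 ≈ 0.534.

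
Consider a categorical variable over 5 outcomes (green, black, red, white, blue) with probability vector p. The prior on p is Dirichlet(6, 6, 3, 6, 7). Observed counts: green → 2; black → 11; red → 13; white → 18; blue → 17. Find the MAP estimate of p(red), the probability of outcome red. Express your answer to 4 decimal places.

MAP estimate of p(red) = 0.1786

The posterior is Dirichlet(αᵢ + nᵢ) = Dirichlet(8, 17, 16, 24, 24).
For a Dirichlet(a₁,…,a_K) with all aᵢ > 1, the mode has j-th component (aⱼ − 1)/(Σaᵢ − K).
Here Σaᵢ = 89 and K = 5, so p(red) = (16 − 1)/(89 − 5) = 15/84 ≈ 0.1786.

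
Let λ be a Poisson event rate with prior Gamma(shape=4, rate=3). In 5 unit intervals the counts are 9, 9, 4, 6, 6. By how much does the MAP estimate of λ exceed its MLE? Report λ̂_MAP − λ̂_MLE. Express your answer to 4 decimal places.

MAP − MLE = -2.1750

Σxᵢ = 34. Posterior is Gamma(38, 8); MAP = (38−1)/8 = 37/8 ≈ 4.62500.
MLE = x̄ = 34/5 ≈ 6.80000.
Difference = 37/8 − 34/5 = -87/40 ≈ -2.1750.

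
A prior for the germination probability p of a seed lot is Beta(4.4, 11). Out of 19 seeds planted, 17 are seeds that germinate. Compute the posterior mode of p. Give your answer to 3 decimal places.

Prior: Beta(4.4, 11).
Data: 17 successes in 19 trials. The binomial likelihood contributes p^17(1−p)^2, so the posterior is Beta(4.4+17, 11+2) = Beta(21.4, 13).
For Beta(a, b) with a, b > 1 the mode is (a−1)/(a+b−2) = 20.4/32.4 ≈ 0.630.

p̂_MAP = 0.630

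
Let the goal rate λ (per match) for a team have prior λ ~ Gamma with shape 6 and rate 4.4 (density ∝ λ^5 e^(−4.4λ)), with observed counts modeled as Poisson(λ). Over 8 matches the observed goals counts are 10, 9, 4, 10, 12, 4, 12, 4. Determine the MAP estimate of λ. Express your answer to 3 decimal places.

Σxᵢ = 10+9+4+10+12+4+12+4 = 65, with n = 8.
Posterior ∝ λ^5e^(−4.4λ) · λ^65e^(−8λ) = λ^70e^(−12.4λ), i.e. Gamma(shape=71, rate=12.4).
The mode of a Gamma(a, b) with a ≥ 1 (shape–rate) is (a−1)/b = 70/12.4 ≈ 5.645.

λ̂_MAP = 5.645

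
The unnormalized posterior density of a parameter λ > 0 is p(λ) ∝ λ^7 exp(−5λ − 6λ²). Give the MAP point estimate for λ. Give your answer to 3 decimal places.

λ̂_MAP = 0.583

ℓ'(λ) = 7/λ − 5 − 12λ. Setting this to zero and multiplying by λ: 12λ² + 5λ − 7 = 0.
λ = (−5 + √(5² + 4·12·7)) / (2·12) = (−5 + √361) / 24 = (−5 + 19)/24 = 7/12.
ℓ''(λ) = −7/λ² − 12 < 0, confirming a maximum.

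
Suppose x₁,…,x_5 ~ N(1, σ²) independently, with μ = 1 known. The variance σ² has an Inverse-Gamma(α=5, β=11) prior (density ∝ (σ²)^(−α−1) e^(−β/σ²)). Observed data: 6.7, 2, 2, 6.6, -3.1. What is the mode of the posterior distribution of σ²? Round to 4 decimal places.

Sum of squared deviations about the known mean: SS = (6.7−1)² + (2−1)² + (2−1)² + (6.6−1)² + (-3.1−1)² = 82.66.
The Normal likelihood contributes (σ²)^(−n/2) exp(−SS/(2σ²)), so the posterior is Inverse-Gamma(α + n/2, β + SS/2) = Inverse-Gamma(7.5, 52.33).
The mode of Inverse-Gamma(a, b) is b/(a+1) = 52.33/8.5 ≈ 6.1565.

σ̂²_MAP = 6.1565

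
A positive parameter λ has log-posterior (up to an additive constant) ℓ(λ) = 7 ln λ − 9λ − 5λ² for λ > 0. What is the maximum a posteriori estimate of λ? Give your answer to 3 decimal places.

ℓ'(λ) = 7/λ − 9 − 10λ. Setting this to zero and multiplying by λ: 10λ² + 9λ − 7 = 0.
λ = (−9 + √(9² + 4·10·7)) / (2·10) = (−9 + √361) / 20 = (−9 + 19)/20 = 1/2.
ℓ''(λ) = −7/λ² − 10 < 0, confirming a maximum.

λ̂_MAP = 0.500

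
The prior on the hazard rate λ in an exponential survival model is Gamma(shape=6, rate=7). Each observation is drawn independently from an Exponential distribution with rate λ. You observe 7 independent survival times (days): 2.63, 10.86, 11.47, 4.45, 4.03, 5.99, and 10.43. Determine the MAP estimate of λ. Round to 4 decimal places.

λ̂_MAP = 0.2110

The Exponential(rate=λ) likelihood is ∝ λ^n e^(−λΣtᵢ). Here n = 7 and Σtᵢ = 2.63 + 10.86 + 11.47 + 4.45 + 4.03 + 5.99 + 10.43 = 49.86.
Posterior ∝ λ^5e^(−7λ) · λ^7e^(−49.86λ) = λ^12e^(−56.86λ), i.e. Gamma(13, 56.86).
Mode = (a−1)/b = 12/56.86 ≈ 0.2110.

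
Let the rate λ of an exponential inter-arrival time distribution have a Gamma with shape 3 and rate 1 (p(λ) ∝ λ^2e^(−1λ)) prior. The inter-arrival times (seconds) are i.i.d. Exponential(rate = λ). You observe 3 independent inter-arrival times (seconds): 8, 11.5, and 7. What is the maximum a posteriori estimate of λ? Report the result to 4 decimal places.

λ̂_MAP = 0.1818

The Exponential(rate=λ) likelihood is ∝ λ^n e^(−λΣtᵢ). Here n = 3 and Σtᵢ = 8 + 11.5 + 7 = 26.5.
Posterior ∝ λ^2e^(−1λ) · λ^3e^(−26.5λ) = λ^5e^(−27.5λ), i.e. Gamma(6, 27.5).
Mode = (a−1)/b = 5/27.5 ≈ 0.1818.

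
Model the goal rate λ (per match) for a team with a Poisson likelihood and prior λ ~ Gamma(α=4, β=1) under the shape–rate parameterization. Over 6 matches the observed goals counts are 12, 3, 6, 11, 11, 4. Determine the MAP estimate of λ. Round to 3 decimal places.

λ̂_MAP = 7.143

Σxᵢ = 12+3+6+11+11+4 = 47, with n = 6.
Posterior ∝ λ^3e^(−1λ) · λ^47e^(−6λ) = λ^50e^(−7λ), i.e. Gamma(shape=51, rate=7).
The mode of a Gamma(a, b) with a ≥ 1 (shape–rate) is (a−1)/b = 50/7 ≈ 7.143.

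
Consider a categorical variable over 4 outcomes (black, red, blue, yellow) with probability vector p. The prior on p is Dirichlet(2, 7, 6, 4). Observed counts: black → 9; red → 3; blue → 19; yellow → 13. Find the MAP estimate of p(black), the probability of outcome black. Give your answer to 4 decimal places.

The posterior is Dirichlet(αᵢ + nᵢ) = Dirichlet(11, 10, 25, 17).
For a Dirichlet(a₁,…,a_K) with all aᵢ > 1, the mode has j-th component (aⱼ − 1)/(Σaᵢ − K).
Here Σaᵢ = 63 and K = 4, so p(black) = (11 − 1)/(63 − 4) = 10/59 ≈ 0.1695.

MAP estimate of p(black) = 0.1695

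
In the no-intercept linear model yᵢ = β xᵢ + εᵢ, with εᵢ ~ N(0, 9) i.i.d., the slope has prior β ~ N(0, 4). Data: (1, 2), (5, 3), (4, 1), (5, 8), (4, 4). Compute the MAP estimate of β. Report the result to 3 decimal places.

log p(β | y) = −Σ(yᵢ − βxᵢ)²/(2·9) − β²/(2·4) + const.
Setting the derivative to zero: Σxᵢ(yᵢ − βxᵢ)/9 − β/4 = 0, so β = Σxᵢyᵢ / (Σxᵢ² + σ²/τ²).
Σxᵢyᵢ = 1·2 + 5·3 + 4·1 + 5·8 + 4·4 = 77; Σxᵢ² = 83; σ²/τ² = 2.25.
β̂_MAP = 77 / (83 + 2.25) = 77/85.25 ≈ 0.903.

β̂_MAP = 0.903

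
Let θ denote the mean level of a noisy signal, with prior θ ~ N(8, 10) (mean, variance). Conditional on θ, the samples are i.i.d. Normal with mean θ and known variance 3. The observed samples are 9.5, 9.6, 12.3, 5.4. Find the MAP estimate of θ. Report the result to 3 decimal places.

n = 4; x̄ = (9.5 + 9.6 + 12.3 + 5.4)/4 = 36.8/4 = 9.2.
For a Normal prior and Normal likelihood with known variance, the posterior is Normal; its mode equals its mean, the precision-weighted average.
Prior precision 1/σ₀² = 1/10 = 0.1; data precision n/σ² = 4/3.
θ̂ = (0.1·8 + (4/3)·9.2) / (0.1 + 4/3) = (196/15)/(43/30) = 392/43 ≈ 9.116.

θ̂_MAP = 9.116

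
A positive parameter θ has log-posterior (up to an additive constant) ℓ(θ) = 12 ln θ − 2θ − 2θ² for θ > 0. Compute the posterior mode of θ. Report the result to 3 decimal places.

θ̂_MAP = 1.500

ℓ'(θ) = 12/θ − 2 − 4θ. Setting this to zero and multiplying by θ: 4θ² + 2θ − 12 = 0.
θ = (−2 + √(2² + 4·4·12)) / (2·4) = (−2 + √196) / 8 = (−2 + 14)/8 = 3/2.
ℓ''(θ) = −12/θ² − 4 < 0, confirming a maximum.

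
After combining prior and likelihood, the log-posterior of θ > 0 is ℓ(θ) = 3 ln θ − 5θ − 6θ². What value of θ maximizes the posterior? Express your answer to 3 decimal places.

θ̂_MAP = 0.333

ℓ'(θ) = 3/θ − 5 − 12θ. Setting this to zero and multiplying by θ: 12θ² + 5θ − 3 = 0.
θ = (−5 + √(5² + 4·12·3)) / (2·12) = (−5 + √169) / 24 = (−5 + 13)/24 = 1/3.
ℓ''(θ) = −3/θ² − 12 < 0, confirming a maximum.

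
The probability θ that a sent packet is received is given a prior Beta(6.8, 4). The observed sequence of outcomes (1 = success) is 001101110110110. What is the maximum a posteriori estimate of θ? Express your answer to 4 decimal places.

θ̂_MAP = 0.6218

Prior: Beta(6.8, 4).
Data: 9 successes in 15 trials (from the sequence). The binomial likelihood contributes θ^9(1−θ)^6, so the posterior is Beta(6.8+9, 4+6) = Beta(15.8, 10).
For Beta(a, b) with a, b > 1 the mode is (a−1)/(a+b−2) = 14.8/23.8 ≈ 0.6218.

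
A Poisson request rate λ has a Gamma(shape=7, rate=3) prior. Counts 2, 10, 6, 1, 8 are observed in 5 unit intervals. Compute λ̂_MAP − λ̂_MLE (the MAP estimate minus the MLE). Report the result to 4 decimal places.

MAP − MLE = -1.2750

Σxᵢ = 27. Posterior is Gamma(34, 8); MAP = (34−1)/8 = 33/8 ≈ 4.12500.
MLE = x̄ = 27/5 ≈ 5.40000.
Difference = 33/8 − 27/5 = -51/40 ≈ -1.2750.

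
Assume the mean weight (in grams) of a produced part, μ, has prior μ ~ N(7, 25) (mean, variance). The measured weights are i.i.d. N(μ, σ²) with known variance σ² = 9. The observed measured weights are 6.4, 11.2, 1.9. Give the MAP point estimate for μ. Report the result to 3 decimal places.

μ̂_MAP = 6.554

n = 3; x̄ = (6.4 + 11.2 + 1.9)/3 = 19.5/3 = 6.5.
For a Normal prior and Normal likelihood with known variance, the posterior is Normal; its mode equals its mean, the precision-weighted average.
Prior precision 1/σ₀² = 1/25 = 0.04; data precision n/σ² = 3/9 = 1/3.
μ̂ = (0.04·7 + (1/3)·6.5) / (0.04 + 1/3) = (367/150)/(28/75) = 367/56 ≈ 6.554.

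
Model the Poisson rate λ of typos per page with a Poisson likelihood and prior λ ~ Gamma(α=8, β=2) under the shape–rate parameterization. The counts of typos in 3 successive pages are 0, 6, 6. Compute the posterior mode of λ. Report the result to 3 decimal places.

Σxᵢ = 0+6+6 = 12, with n = 3.
Posterior ∝ λ^7e^(−2λ) · λ^12e^(−3λ) = λ^19e^(−5λ), i.e. Gamma(shape=20, rate=5).
The mode of a Gamma(a, b) with a ≥ 1 (shape–rate) is (a−1)/b = 19/5 ≈ 3.800.

λ̂_MAP = 3.800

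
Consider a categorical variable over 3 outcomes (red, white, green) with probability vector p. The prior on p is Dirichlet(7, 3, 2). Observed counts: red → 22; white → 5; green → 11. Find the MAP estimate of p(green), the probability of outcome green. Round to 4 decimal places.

MAP estimate of p(green) = 0.2553

The posterior is Dirichlet(αᵢ + nᵢ) = Dirichlet(29, 8, 13).
For a Dirichlet(a₁,…,a_K) with all aᵢ > 1, the mode has j-th component (aⱼ − 1)/(Σaᵢ − K).
Here Σaᵢ = 50 and K = 3, so p(green) = (13 − 1)/(50 − 3) = 12/47 ≈ 0.2553.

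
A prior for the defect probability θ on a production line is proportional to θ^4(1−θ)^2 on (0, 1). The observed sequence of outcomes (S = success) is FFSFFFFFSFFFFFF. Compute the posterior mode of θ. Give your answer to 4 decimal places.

The prior density ∝ θ^4(1−θ)^2 is the kernel of Beta(5, 3).
Data: 2 successes in 15 trials (from the sequence). The binomial likelihood contributes θ^2(1−θ)^13, so the posterior is Beta(5+2, 3+13) = Beta(7, 16).
For Beta(a, b) with a, b > 1 the mode is (a−1)/(a+b−2) = 6/21 ≈ 0.2857.

θ̂_MAP = 0.2857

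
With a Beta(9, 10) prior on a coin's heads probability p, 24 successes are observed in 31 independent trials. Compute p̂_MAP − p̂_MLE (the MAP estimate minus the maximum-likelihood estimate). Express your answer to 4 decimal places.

Posterior is Beta(33, 17); MAP = (33−1)/(50−2) = 32/48 ≈ 0.66667.
MLE ignores the prior: p̂_MLE = k/n = 24/31 ≈ 0.77419.
Difference = 32/48 − 24/31 = -10/93 ≈ -0.1075.

MAP − MLE = -0.1075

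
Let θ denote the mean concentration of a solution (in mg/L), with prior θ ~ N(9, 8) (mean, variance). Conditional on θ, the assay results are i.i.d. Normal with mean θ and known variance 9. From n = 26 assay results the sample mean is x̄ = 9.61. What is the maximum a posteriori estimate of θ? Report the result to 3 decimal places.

θ̂_MAP = 9.585

n = 26, x̄ = 9.61.
For a Normal prior and Normal likelihood with known variance, the posterior is Normal; its mode equals its mean, the precision-weighted average.
Prior precision 1/σ₀² = 1/8 = 0.125; data precision n/σ² = 26/9.
θ̂ = (0.125·9 + (26/9)·9.61) / (0.125 + 26/9) = (51997/1800)/(217/72) = 51997/5425 ≈ 9.585.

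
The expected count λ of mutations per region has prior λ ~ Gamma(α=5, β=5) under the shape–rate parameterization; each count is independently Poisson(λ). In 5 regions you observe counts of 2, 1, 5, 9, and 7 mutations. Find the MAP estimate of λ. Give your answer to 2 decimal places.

Σxᵢ = 2+1+5+9+7 = 24, with n = 5.
Posterior ∝ λ^4e^(−5λ) · λ^24e^(−5λ) = λ^28e^(−10λ), i.e. Gamma(shape=29, rate=10).
The mode of a Gamma(a, b) with a ≥ 1 (shape–rate) is (a−1)/b = 28/10 ≈ 2.80.

λ̂_MAP = 2.80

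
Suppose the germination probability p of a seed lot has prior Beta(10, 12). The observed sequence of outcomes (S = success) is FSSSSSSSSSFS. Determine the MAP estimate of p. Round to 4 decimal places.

p̂_MAP = 0.5938

Prior: Beta(10, 12).
Data: 10 successes in 12 trials (from the sequence). The binomial likelihood contributes p^10(1−p)^2, so the posterior is Beta(10+10, 12+2) = Beta(20, 14).
For Beta(a, b) with a, b > 1 the mode is (a−1)/(a+b−2) = 19/32 ≈ 0.5938.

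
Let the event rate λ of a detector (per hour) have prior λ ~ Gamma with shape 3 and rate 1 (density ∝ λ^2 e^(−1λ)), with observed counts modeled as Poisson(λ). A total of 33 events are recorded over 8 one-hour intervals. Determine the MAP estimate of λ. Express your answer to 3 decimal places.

λ̂_MAP = 3.889

Σxᵢ = 33, n = 8.
Posterior ∝ λ^2e^(−1λ) · λ^33e^(−8λ) = λ^35e^(−9λ), i.e. Gamma(shape=36, rate=9).
The mode of a Gamma(a, b) with a ≥ 1 (shape–rate) is (a−1)/b = 35/9 ≈ 3.889.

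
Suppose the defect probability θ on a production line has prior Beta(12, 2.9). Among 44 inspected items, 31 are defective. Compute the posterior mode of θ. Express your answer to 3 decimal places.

Prior: Beta(12, 2.9).
Data: 31 successes in 44 trials. The binomial likelihood contributes θ^31(1−θ)^13, so the posterior is Beta(12+31, 2.9+13) = Beta(43, 15.9).
For Beta(a, b) with a, b > 1 the mode is (a−1)/(a+b−2) = 42/56.9 ≈ 0.738.

θ̂_MAP = 0.738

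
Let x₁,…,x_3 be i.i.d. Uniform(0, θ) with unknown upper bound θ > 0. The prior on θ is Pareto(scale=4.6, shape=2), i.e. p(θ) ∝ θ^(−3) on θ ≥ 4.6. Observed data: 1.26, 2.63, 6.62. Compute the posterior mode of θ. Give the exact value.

The Uniform(0, θ) likelihood is θ^(−n) for θ ≥ max(xᵢ), zero otherwise. Here max(xᵢ) = 6.62.
Posterior ∝ θ^(−3) · θ^(−3) = θ^(−6) on θ ≥ max(4.6, 6.62) = 6.62.
This density is strictly decreasing in θ, so the posterior mode lies at the lower boundary of the support.

θ̂_MAP = 6.62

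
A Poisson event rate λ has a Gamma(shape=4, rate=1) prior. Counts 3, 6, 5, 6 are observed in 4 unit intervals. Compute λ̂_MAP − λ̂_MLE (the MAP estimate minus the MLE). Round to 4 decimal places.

MAP − MLE = -0.4000

Σxᵢ = 20. Posterior is Gamma(24, 5); MAP = (24−1)/5 = 23/5 ≈ 4.60000.
MLE = x̄ = 20/4 ≈ 5.00000.
Difference = 23/5 − 20/4 = -2/5 ≈ -0.4000.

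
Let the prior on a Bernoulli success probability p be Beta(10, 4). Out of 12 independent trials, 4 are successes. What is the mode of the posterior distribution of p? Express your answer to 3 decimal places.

Prior: Beta(10, 4).
Data: 4 successes in 12 trials. The binomial likelihood contributes p^4(1−p)^8, so the posterior is Beta(10+4, 4+8) = Beta(14, 12).
For Beta(a, b) with a, b > 1 the mode is (a−1)/(a+b−2) = 13/24 ≈ 0.542.

p̂_MAP = 0.542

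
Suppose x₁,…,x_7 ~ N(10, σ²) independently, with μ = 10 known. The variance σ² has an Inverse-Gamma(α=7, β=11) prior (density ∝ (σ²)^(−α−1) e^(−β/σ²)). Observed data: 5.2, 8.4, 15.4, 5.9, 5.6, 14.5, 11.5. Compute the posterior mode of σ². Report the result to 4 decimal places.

Sum of squared deviations about the known mean: SS = (5.2−10)² + (8.4−10)² + (15.4−10)² + (5.9−10)² + (5.6−10)² + (14.5−10)² + (11.5−10)² = 113.43.
The Normal likelihood contributes (σ²)^(−n/2) exp(−SS/(2σ²)), so the posterior is Inverse-Gamma(α + n/2, β + SS/2) = Inverse-Gamma(10.5, 67.715).
The mode of Inverse-Gamma(a, b) is b/(a+1) = 67.715/11.5 ≈ 5.8883.

σ̂²_MAP = 5.8883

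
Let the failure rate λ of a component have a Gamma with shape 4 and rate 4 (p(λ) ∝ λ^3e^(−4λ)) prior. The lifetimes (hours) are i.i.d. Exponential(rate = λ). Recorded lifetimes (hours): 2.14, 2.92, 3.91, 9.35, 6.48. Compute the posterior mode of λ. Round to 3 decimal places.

λ̂_MAP = 0.278

The Exponential(rate=λ) likelihood is ∝ λ^n e^(−λΣtᵢ). Here n = 5 and Σtᵢ = 2.14 + 2.92 + 3.91 + 9.35 + 6.48 = 24.80.
Posterior ∝ λ^3e^(−4λ) · λ^5e^(−24.80λ) = λ^8e^(−28.80λ), i.e. Gamma(9, 28.80).
Mode = (a−1)/b = 8/28.80 ≈ 0.278.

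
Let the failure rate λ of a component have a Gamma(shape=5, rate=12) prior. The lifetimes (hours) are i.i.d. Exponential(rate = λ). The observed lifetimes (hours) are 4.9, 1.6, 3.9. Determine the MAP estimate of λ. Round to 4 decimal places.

λ̂_MAP = 0.3125

The Exponential(rate=λ) likelihood is ∝ λ^n e^(−λΣtᵢ). Here n = 3 and Σtᵢ = 4.9 + 1.6 + 3.9 = 10.4.
Posterior ∝ λ^4e^(−12λ) · λ^3e^(−10.4λ) = λ^7e^(−22.4λ), i.e. Gamma(8, 22.4).
Mode = (a−1)/b = 7/22.4 ≈ 0.3125.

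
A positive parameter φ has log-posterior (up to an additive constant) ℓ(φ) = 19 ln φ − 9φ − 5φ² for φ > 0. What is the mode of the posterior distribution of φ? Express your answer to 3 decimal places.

ℓ'(φ) = 19/φ − 9 − 10φ. Setting this to zero and multiplying by φ: 10φ² + 9φ − 19 = 0.
φ = (−9 + √(9² + 4·10·19)) / (2·10) = (−9 + √841) / 20 = (−9 + 29)/20 = 1.
ℓ''(φ) = −19/φ² − 10 < 0, confirming a maximum.

φ̂_MAP = 1.000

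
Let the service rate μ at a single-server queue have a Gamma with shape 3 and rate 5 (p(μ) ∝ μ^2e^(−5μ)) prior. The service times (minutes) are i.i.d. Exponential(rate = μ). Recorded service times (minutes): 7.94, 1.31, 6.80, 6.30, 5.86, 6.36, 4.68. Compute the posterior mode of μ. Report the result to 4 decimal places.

The Exponential(rate=μ) likelihood is ∝ μ^n e^(−μΣtᵢ). Here n = 7 and Σtᵢ = 7.94 + 1.31 + 6.80 + 6.30 + 5.86 + 6.36 + 4.68 = 39.25.
Posterior ∝ μ^2e^(−5μ) · μ^7e^(−39.25μ) = μ^9e^(−44.25μ), i.e. Gamma(10, 44.25).
Mode = (a−1)/b = 9/44.25 ≈ 0.2034.

μ̂_MAP = 0.2034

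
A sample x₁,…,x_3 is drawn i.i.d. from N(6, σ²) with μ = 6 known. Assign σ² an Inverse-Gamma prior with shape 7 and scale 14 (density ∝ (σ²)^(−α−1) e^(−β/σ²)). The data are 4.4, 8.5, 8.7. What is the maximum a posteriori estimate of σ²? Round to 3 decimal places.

Sum of squared deviations about the known mean: SS = (4.4−6)² + (8.5−6)² + (8.7−6)² = 16.1.
The Normal likelihood contributes (σ²)^(−n/2) exp(−SS/(2σ²)), so the posterior is Inverse-Gamma(α + n/2, β + SS/2) = Inverse-Gamma(8.5, 22.05).
The mode of Inverse-Gamma(a, b) is b/(a+1) = 22.05/9.5 ≈ 2.321.

σ̂²_MAP = 2.321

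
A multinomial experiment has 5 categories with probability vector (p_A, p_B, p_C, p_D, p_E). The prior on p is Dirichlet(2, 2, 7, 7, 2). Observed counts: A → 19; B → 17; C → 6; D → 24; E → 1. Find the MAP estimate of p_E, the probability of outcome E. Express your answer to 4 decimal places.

MAP estimate of p_E = 0.0244

The posterior is Dirichlet(αᵢ + nᵢ) = Dirichlet(21, 19, 13, 31, 3).
For a Dirichlet(a₁,…,a_K) with all aᵢ > 1, the mode has j-th component (aⱼ − 1)/(Σaᵢ − K).
Here Σaᵢ = 87 and K = 5, so p_E = (3 − 1)/(87 − 5) = 2/82 ≈ 0.0244.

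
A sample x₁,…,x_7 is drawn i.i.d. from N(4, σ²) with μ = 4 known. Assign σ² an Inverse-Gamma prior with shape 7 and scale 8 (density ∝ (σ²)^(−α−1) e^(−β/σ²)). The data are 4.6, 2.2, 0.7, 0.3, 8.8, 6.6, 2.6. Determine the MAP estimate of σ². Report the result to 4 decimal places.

σ̂²_MAP = 3.3017

Sum of squared deviations about the known mean: SS = (4.6−4)² + (2.2−4)² + (0.7−4)² + (0.3−4)² + (8.8−4)² + (6.6−4)² + (2.6−4)² = 59.94.
The Normal likelihood contributes (σ²)^(−n/2) exp(−SS/(2σ²)), so the posterior is Inverse-Gamma(α + n/2, β + SS/2) = Inverse-Gamma(10.5, 37.97).
The mode of Inverse-Gamma(a, b) is b/(a+1) = 37.97/11.5 ≈ 3.3017.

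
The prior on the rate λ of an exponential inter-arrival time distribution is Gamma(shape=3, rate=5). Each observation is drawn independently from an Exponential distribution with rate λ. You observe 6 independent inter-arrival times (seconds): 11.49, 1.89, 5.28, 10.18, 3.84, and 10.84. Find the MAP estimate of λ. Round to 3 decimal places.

λ̂_MAP = 0.165

The Exponential(rate=λ) likelihood is ∝ λ^n e^(−λΣtᵢ). Here n = 6 and Σtᵢ = 11.49 + 1.89 + 5.28 + 10.18 + 3.84 + 10.84 = 43.52.
Posterior ∝ λ^2e^(−5λ) · λ^6e^(−43.52λ) = λ^8e^(−48.52λ), i.e. Gamma(9, 48.52).
Mode = (a−1)/b = 8/48.52 ≈ 0.165.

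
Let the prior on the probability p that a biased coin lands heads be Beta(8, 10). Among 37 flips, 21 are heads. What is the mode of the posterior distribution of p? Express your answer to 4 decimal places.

Prior: Beta(8, 10).
Data: 21 successes in 37 trials. The binomial likelihood contributes p^21(1−p)^16, so the posterior is Beta(8+21, 10+16) = Beta(29, 26).
For Beta(a, b) with a, b > 1 the mode is (a−1)/(a+b−2) = 28/53 ≈ 0.5283.

p̂_MAP = 0.5283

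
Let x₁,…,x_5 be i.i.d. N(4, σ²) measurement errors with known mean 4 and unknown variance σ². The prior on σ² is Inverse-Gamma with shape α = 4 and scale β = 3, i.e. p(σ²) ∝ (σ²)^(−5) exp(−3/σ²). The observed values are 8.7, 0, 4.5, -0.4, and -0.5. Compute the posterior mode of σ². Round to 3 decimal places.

σ̂²_MAP = 5.597

Sum of squared deviations about the known mean: SS = (8.7−4)² + (0−4)² + (4.5−4)² + (-0.4−4)² + (-0.5−4)² = 77.95.
The Normal likelihood contributes (σ²)^(−n/2) exp(−SS/(2σ²)), so the posterior is Inverse-Gamma(α + n/2, β + SS/2) = Inverse-Gamma(6.5, 41.975).
The mode of Inverse-Gamma(a, b) is b/(a+1) = 41.975/7.5 ≈ 5.597.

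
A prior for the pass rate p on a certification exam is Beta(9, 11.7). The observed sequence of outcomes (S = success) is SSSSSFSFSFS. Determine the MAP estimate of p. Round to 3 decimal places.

p̂_MAP = 0.539

Prior: Beta(9, 11.7).
Data: 8 successes in 11 trials (from the sequence). The binomial likelihood contributes p^8(1−p)^3, so the posterior is Beta(9+8, 11.7+3) = Beta(17, 14.7).
For Beta(a, b) with a, b > 1 the mode is (a−1)/(a+b−2) = 16/29.7 ≈ 0.539.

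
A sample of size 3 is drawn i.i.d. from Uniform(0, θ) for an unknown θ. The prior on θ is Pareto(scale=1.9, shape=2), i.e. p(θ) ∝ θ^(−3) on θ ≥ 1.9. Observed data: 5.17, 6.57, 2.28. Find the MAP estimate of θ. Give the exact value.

θ̂_MAP = 6.57

The Uniform(0, θ) likelihood is θ^(−n) for θ ≥ max(xᵢ), zero otherwise. Here max(xᵢ) = 6.57.
Posterior ∝ θ^(−3) · θ^(−3) = θ^(−6) on θ ≥ max(1.9, 6.57) = 6.57.
This density is strictly decreasing in θ, so the posterior mode lies at the lower boundary of the support.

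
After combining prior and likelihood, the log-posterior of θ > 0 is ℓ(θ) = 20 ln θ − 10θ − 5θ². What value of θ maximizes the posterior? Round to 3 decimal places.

θ̂_MAP = 1.000

ℓ'(θ) = 20/θ − 10 − 10θ. Setting this to zero and multiplying by θ: 10θ² + 10θ − 20 = 0.
θ = (−10 + √(10² + 4·10·20)) / (2·10) = (−10 + √900) / 20 = (−10 + 30)/20 = 1.
ℓ''(θ) = −20/θ² − 10 < 0, confirming a maximum.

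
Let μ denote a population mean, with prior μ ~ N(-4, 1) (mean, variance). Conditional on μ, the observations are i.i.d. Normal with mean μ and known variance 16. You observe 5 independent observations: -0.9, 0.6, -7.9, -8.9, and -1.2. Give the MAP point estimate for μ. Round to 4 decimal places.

μ̂_MAP = -3.9190

n = 5; x̄ = ((-0.9) + 0.6 + (-7.9) + (-8.9) + (-1.2))/5 = -18.3/5 = -3.66.
For a Normal prior and Normal likelihood with known variance, the posterior is Normal; its mode equals its mean, the precision-weighted average.
Prior precision 1/σ₀² = 1/1 = 1; data precision n/σ² = 5/16 = 0.3125.
μ̂ = (1·(-4) + 0.3125·(-3.66)) / (1 + 0.3125) = (-5.14375)/1.3125 = -823/210 ≈ -3.9190.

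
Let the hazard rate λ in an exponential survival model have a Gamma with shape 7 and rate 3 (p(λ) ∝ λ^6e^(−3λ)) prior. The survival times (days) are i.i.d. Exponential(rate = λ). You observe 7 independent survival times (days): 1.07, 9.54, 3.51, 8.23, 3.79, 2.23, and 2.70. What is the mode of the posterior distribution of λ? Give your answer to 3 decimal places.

The Exponential(rate=λ) likelihood is ∝ λ^n e^(−λΣtᵢ). Here n = 7 and Σtᵢ = 1.07 + 9.54 + 3.51 + 8.23 + 3.79 + 2.23 + 2.70 = 31.07.
Posterior ∝ λ^6e^(−3λ) · λ^7e^(−31.07λ) = λ^13e^(−34.07λ), i.e. Gamma(14, 34.07).
Mode = (a−1)/b = 13/34.07 ≈ 0.382.

λ̂_MAP = 0.382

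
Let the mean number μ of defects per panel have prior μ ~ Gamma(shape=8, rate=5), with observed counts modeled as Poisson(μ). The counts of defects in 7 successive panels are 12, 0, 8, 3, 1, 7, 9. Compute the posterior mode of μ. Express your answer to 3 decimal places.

μ̂_MAP = 3.917

Σxᵢ = 12+0+8+3+1+7+9 = 40, with n = 7.
Posterior ∝ μ^7e^(−5μ) · μ^40e^(−7μ) = μ^47e^(−12μ), i.e. Gamma(shape=48, rate=12).
The mode of a Gamma(a, b) with a ≥ 1 (shape–rate) is (a−1)/b = 47/12 ≈ 3.917.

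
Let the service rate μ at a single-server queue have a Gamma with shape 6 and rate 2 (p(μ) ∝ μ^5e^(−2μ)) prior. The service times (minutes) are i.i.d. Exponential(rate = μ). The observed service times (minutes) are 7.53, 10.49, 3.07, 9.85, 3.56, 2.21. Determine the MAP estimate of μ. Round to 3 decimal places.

μ̂_MAP = 0.284

The Exponential(rate=μ) likelihood is ∝ μ^n e^(−μΣtᵢ). Here n = 6 and Σtᵢ = 7.53 + 10.49 + 3.07 + 9.85 + 3.56 + 2.21 = 36.71.
Posterior ∝ μ^5e^(−2μ) · μ^6e^(−36.71μ) = μ^11e^(−38.71μ), i.e. Gamma(12, 38.71).
Mode = (a−1)/b = 11/38.71 ≈ 0.284.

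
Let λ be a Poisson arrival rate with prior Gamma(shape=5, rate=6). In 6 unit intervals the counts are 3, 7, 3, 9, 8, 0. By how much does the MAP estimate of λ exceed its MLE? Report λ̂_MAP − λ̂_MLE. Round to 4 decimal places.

Σxᵢ = 30. Posterior is Gamma(35, 12); MAP = (35−1)/12 = 34/12 ≈ 2.83333.
MLE = x̄ = 30/6 ≈ 5.00000.
Difference = 34/12 − 30/6 = -13/6 ≈ -2.1667.

MAP − MLE = -2.1667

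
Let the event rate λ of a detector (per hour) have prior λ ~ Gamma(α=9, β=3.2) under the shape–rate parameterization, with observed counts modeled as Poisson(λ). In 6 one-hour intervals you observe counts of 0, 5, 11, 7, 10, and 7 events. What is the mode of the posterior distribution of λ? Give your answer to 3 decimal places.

Σxᵢ = 0+5+11+7+10+7 = 40, with n = 6.
Posterior ∝ λ^8e^(−3.2λ) · λ^40e^(−6λ) = λ^48e^(−9.2λ), i.e. Gamma(shape=49, rate=9.2).
The mode of a Gamma(a, b) with a ≥ 1 (shape–rate) is (a−1)/b = 48/9.2 ≈ 5.217.

λ̂_MAP = 5.217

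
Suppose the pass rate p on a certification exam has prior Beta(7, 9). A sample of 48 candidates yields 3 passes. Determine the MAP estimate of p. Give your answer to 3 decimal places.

p̂_MAP = 0.145

Prior: Beta(7, 9).
Data: 3 successes in 48 trials. The binomial likelihood contributes p^3(1−p)^45, so the posterior is Beta(7+3, 9+45) = Beta(10, 54).
For Beta(a, b) with a, b > 1 the mode is (a−1)/(a+b−2) = 9/62 ≈ 0.145.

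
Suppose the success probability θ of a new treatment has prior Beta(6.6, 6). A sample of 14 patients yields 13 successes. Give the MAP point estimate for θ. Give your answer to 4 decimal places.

Prior: Beta(6.6, 6).
Data: 13 successes in 14 trials. The binomial likelihood contributes θ^13(1−θ)^1, so the posterior is Beta(6.6+13, 6+1) = Beta(19.6, 7).
For Beta(a, b) with a, b > 1 the mode is (a−1)/(a+b−2) = 18.6/24.6 ≈ 0.7561.

θ̂_MAP = 0.7561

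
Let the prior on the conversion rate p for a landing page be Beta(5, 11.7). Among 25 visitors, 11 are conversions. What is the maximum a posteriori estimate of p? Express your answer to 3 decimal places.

p̂_MAP = 0.378

Prior: Beta(5, 11.7).
Data: 11 successes in 25 trials. The binomial likelihood contributes p^11(1−p)^14, so the posterior is Beta(5+11, 11.7+14) = Beta(16, 25.7).
For Beta(a, b) with a, b > 1 the mode is (a−1)/(a+b−2) = 15/39.7 ≈ 0.378.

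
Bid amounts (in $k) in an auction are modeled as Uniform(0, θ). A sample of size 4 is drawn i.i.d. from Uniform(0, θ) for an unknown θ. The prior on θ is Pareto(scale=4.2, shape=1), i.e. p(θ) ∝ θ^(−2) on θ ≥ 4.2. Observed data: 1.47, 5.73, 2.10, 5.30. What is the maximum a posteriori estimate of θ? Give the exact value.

The Uniform(0, θ) likelihood is θ^(−n) for θ ≥ max(xᵢ), zero otherwise. Here max(xᵢ) = 5.73.
Posterior ∝ θ^(−2) · θ^(−4) = θ^(−6) on θ ≥ max(4.2, 5.73) = 5.73.
This density is strictly decreasing in θ, so the posterior mode lies at the lower boundary of the support.

θ̂_MAP = 5.73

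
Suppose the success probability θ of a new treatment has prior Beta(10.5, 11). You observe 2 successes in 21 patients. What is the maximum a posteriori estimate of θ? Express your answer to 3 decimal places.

θ̂_MAP = 0.284

Prior: Beta(10.5, 11).
Data: 2 successes in 21 trials. The binomial likelihood contributes θ^2(1−θ)^19, so the posterior is Beta(10.5+2, 11+19) = Beta(12.5, 30).
For Beta(a, b) with a, b > 1 the mode is (a−1)/(a+b−2) = 11.5/40.5 ≈ 0.284.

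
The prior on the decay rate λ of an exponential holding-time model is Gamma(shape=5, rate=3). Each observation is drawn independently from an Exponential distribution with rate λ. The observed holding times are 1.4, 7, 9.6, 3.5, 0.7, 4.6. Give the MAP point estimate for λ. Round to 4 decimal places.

The Exponential(rate=λ) likelihood is ∝ λ^n e^(−λΣtᵢ). Here n = 6 and Σtᵢ = 1.4 + 7 + 9.6 + 3.5 + 0.7 + 4.6 = 26.8.
Posterior ∝ λ^4e^(−3λ) · λ^6e^(−26.8λ) = λ^10e^(−29.8λ), i.e. Gamma(11, 29.8).
Mode = (a−1)/b = 10/29.8 ≈ 0.3356.

λ̂_MAP = 0.3356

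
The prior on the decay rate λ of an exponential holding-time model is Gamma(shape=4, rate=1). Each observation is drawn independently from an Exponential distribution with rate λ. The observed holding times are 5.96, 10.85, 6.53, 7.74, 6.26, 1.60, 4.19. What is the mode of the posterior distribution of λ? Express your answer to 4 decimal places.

λ̂_MAP = 0.2266

The Exponential(rate=λ) likelihood is ∝ λ^n e^(−λΣtᵢ). Here n = 7 and Σtᵢ = 5.96 + 10.85 + 6.53 + 7.74 + 6.26 + 1.60 + 4.19 = 43.13.
Posterior ∝ λ^3e^(−1λ) · λ^7e^(−43.13λ) = λ^10e^(−44.13λ), i.e. Gamma(11, 44.13).
Mode = (a−1)/b = 10/44.13 ≈ 0.2266.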